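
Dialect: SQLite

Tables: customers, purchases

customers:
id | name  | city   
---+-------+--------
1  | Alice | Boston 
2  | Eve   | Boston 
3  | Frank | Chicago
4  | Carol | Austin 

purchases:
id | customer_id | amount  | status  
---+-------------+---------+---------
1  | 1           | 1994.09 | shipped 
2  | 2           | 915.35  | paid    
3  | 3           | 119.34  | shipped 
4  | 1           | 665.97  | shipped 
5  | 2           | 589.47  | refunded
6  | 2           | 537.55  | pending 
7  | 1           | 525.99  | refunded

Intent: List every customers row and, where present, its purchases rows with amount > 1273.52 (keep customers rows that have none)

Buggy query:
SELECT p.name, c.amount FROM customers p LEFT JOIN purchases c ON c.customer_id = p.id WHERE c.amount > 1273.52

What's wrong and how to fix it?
Bug: A WHERE condition on the right-hand table after LEFT JOIN drops unmatched parents

Fix: Move the right-table condition into the ON clause so unmatched parents are kept

Corrected query:
SELECT p.name, c.amount FROM customers p LEFT JOIN purchases c ON c.customer_id = p.id AND c.amount > 1273.52

Result:
name  | amount 
------+--------
Alice | 1994.09
Eve   | NULL   
Frank | NULL   
Carol | NULL   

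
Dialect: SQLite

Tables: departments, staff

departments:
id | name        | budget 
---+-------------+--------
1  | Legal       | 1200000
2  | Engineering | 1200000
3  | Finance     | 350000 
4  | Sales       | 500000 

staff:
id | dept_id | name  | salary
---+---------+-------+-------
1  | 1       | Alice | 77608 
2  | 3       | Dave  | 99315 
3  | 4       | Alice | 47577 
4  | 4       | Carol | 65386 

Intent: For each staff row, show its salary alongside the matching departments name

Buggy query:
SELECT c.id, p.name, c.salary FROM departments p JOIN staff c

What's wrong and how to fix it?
Bug: JOIN with no ON clause produces a cartesian product; every staff row pairs with every departments row

Fix: Specify the join condition linking the foreign key to the parent id

Corrected query:
SELECT c.id, p.name, c.salary FROM departments p JOIN staff c ON c.dept_id = p.id

Result:
id | name    | salary
---+---------+-------
1  | Legal   | 77608 
2  | Finance | 99315 
3  | Sales   | 47577 
4  | Sales   | 65386 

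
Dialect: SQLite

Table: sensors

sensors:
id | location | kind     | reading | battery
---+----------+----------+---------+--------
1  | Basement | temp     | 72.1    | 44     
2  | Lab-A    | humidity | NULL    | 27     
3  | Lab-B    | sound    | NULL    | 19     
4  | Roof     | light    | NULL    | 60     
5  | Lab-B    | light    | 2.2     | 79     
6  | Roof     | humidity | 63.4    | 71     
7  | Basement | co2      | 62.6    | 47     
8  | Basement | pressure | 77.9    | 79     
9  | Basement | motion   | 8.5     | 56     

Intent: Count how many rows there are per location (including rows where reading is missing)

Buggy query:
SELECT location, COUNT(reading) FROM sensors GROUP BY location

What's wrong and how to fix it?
Bug: COUNT(column) counts non-NULL values only; rows with NULL reading aren't counted

Fix: Use COUNT(*) to count all rows regardless of NULL

Corrected query:
SELECT location, COUNT(*) FROM sensors GROUP BY location

Result:
location | COUNT(*)
---------+---------
Basement | 4       
Lab-A    | 1       
Lab-B    | 2       
Roof     | 2       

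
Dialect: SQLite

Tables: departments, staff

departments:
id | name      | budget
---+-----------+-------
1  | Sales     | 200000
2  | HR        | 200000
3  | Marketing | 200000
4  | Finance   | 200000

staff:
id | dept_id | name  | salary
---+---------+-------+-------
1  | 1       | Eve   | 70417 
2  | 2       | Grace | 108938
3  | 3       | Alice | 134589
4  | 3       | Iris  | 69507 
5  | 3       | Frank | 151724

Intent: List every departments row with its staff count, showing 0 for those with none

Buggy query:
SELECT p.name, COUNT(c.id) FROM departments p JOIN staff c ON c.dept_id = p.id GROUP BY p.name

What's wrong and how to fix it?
Bug: An inner join excludes parents with zero children

Fix: Use LEFT JOIN so parents without children still appear (COUNT(c.id) gives 0)

Corrected query:
SELECT p.name, COUNT(c.id) FROM departments p LEFT JOIN staff c ON c.dept_id = p.id GROUP BY p.name

Result:
name      | COUNT(c.id)
----------+------------
Finance   | 0          
HR        | 1          
Marketing | 3          
Sales     | 1          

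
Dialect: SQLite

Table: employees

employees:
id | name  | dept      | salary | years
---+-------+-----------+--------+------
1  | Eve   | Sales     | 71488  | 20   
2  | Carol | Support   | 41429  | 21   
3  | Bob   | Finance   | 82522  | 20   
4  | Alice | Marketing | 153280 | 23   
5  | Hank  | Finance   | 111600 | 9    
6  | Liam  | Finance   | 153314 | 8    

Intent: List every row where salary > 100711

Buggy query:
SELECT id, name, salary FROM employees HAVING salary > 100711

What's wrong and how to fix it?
Bug: This is a non-aggregate query (no GROUP BY, no aggregates), so in SQLite the HAVING clause is invalid here; a row-level condition belongs in WHERE

Fix: Use WHERE for row-level filtering

Corrected query:
SELECT id, name, salary FROM employees WHERE salary > 100711

Result:
id | name  | salary
---+-------+-------
4  | Alice | 153280
5  | Hank  | 111600
6  | Liam  | 153314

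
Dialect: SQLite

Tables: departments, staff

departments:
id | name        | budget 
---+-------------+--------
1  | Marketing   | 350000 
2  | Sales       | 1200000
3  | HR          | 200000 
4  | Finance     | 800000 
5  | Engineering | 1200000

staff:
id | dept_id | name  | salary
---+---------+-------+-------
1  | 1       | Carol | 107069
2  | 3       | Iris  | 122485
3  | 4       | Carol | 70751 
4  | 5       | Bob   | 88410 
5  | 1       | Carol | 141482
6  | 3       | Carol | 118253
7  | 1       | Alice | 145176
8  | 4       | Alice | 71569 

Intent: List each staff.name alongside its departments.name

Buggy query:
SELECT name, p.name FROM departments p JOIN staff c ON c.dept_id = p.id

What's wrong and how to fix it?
Bug: Both tables have a 'name' column; the unqualified reference is ambiguous

Fix: Qualify the column with its table alias (c.name)

Corrected query:
SELECT c.name, p.name FROM departments p JOIN staff c ON c.dept_id = p.id

Result:
name  | name       
------+------------
Carol | Marketing  
Iris  | HR         
Carol | Finance    
Bob   | Engineering
Carol | Marketing  
Carol | HR         
Alice | Marketing  
Alice | Finance    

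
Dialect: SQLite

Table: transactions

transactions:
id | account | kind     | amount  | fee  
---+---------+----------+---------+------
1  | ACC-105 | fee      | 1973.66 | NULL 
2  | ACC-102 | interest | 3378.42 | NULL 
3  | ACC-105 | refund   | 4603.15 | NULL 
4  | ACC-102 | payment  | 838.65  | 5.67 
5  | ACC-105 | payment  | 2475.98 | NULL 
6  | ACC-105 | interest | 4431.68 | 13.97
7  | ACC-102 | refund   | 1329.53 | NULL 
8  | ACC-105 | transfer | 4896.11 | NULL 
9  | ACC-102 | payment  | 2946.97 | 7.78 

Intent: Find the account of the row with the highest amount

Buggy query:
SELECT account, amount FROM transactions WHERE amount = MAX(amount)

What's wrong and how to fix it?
Bug: WHERE is evaluated per row; an aggregate over the whole table isn't defined there

Fix: Wrap MAX in a scalar subquery so WHERE compares against a single value

Corrected query:
SELECT account, amount FROM transactions WHERE amount = (SELECT MAX(amount) FROM transactions)

Result:
account | amount 
--------+--------
ACC-105 | 4896.11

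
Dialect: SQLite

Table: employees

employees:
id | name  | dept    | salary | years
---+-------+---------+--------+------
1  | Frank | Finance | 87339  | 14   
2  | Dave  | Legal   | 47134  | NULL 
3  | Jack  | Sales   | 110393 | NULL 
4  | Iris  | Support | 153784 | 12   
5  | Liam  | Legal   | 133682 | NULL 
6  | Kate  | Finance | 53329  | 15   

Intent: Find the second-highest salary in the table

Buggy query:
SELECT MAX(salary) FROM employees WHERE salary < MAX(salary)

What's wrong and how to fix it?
Bug: The inner MAX is an aggregate inside WHERE, which is not allowed

Fix: Compute the overall MAX in a subquery, then take MAX of rows below it

Corrected query:
SELECT MAX(salary) FROM employees WHERE salary < (SELECT MAX(salary) FROM employees)

Result:
MAX(salary)
-----------
133682     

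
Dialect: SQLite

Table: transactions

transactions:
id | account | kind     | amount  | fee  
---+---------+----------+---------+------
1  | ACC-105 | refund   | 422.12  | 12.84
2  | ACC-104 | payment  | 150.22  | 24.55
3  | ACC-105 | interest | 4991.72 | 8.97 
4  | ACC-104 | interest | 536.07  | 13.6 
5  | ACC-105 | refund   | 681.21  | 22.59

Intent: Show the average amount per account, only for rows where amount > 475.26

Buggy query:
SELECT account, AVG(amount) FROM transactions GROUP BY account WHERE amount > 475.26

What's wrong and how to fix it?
Bug: WHERE cannot follow GROUP BY

Fix: Place WHERE between FROM and GROUP BY

Corrected query:
SELECT account, AVG(amount) FROM transactions WHERE amount > 475.26 GROUP BY account

Result:
account | AVG(amount)
--------+------------
ACC-104 | 536.07     
ACC-105 | 2836.465   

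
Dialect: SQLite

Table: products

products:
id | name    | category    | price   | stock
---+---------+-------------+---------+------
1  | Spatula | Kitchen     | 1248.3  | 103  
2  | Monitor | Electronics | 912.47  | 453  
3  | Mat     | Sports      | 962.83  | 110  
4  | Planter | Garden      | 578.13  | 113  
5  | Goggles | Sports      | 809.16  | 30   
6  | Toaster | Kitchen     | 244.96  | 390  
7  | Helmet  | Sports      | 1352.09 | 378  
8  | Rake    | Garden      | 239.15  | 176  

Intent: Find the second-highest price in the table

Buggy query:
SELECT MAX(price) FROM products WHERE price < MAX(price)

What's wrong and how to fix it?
Bug: The inner MAX is an aggregate inside WHERE, which is not allowed

Fix: Compute the overall MAX in a subquery, then take MAX of rows below it

Corrected query:
SELECT MAX(price) FROM products WHERE price < (SELECT MAX(price) FROM products)

Result:
MAX(price)
----------
1248.3    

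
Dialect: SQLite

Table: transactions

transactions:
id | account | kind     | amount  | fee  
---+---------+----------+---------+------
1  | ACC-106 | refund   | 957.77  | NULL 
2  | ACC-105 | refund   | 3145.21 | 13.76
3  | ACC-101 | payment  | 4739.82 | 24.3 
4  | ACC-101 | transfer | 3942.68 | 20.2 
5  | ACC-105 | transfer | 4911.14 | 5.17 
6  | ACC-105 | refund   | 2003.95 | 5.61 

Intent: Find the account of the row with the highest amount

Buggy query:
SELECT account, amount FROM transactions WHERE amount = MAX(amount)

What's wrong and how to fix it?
Bug: MAX(amount) is an aggregate and cannot be used directly in WHERE

Fix: Use a subquery: WHERE amount = (SELECT MAX(amount) FROM transactions)

Corrected query:
SELECT account, amount FROM transactions WHERE amount = (SELECT MAX(amount) FROM transactions)

Result:
account | amount 
--------+--------
ACC-105 | 4911.14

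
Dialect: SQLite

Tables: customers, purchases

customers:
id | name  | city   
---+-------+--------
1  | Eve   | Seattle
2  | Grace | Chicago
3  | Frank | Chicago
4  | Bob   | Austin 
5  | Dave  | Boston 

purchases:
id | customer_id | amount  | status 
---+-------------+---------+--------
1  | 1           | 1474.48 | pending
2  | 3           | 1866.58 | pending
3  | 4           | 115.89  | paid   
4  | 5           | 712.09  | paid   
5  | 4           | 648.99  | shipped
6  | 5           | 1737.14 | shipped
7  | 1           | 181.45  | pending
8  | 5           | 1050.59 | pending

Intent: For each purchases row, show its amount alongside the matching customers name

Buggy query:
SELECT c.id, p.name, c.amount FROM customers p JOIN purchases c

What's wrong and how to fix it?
Bug: Missing join condition: each purchases row is matched to all customers rows instead of just its own

Fix: Specify the join condition linking the foreign key to the parent id

Corrected query:
SELECT c.id, p.name, c.amount FROM customers p JOIN purchases c ON c.customer_id = p.id

Result:
id | name  | amount 
---+-------+--------
1  | Eve   | 1474.48
2  | Frank | 1866.58
3  | Bob   | 115.89 
4  | Dave  | 712.09 
5  | Bob   | 648.99 
6  | Dave  | 1737.14
7  | Eve   | 181.45 
8  | Dave  | 1050.59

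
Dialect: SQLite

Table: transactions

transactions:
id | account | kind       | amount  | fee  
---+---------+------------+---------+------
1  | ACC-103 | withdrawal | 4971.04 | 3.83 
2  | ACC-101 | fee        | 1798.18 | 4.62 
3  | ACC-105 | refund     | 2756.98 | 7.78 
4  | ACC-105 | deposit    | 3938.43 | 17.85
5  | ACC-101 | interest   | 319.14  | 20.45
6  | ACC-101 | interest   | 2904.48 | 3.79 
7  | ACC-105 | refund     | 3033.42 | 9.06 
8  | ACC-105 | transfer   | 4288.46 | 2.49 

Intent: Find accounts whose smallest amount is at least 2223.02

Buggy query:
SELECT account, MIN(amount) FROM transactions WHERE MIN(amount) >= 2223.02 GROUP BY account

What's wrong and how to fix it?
Bug: MIN() in WHERE is a misuse of aggregate

Fix: Replace WHERE with HAVING after the GROUP BY

Corrected query:
SELECT account, MIN(amount) FROM transactions GROUP BY account HAVING MIN(amount) >= 2223.02

Result:
account | MIN(amount)
--------+------------
ACC-103 | 4971.04    
ACC-105 | 2756.98    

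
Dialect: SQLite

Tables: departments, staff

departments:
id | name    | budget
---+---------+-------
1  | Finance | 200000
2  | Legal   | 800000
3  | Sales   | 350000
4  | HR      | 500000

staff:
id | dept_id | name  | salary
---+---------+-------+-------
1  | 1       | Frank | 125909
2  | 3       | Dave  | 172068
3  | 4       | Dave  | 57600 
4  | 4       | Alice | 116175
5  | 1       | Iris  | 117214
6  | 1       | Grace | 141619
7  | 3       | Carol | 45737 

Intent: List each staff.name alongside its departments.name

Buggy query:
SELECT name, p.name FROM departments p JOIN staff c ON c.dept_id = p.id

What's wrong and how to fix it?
Bug: 'name' exists in both joined tables, so the database can't tell which one is meant

Fix: Qualify the column with its table alias (c.name)

Corrected query:
SELECT c.name, p.name FROM departments p JOIN staff c ON c.dept_id = p.id

Result:
name  | name   
------+--------
Frank | Finance
Dave  | Sales  
Dave  | HR     
Alice | HR     
Iris  | Finance
Grace | Finance
Carol | Sales  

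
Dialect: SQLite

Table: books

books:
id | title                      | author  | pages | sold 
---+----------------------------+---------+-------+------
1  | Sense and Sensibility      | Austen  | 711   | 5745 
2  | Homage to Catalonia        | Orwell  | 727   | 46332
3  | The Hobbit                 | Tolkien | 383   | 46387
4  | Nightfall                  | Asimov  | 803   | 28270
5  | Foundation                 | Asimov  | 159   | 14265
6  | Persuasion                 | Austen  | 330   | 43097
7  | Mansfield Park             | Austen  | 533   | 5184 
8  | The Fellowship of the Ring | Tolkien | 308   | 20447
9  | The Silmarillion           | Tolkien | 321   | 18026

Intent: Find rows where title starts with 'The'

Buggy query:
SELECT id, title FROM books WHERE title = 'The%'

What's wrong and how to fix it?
Bug: '=' compares the literal string including the % character; pattern matching needs LIKE

Fix: Use LIKE for wildcard pattern matching

Corrected query:
SELECT id, title FROM books WHERE title LIKE 'The%'

Result:
id | title                     
---+---------------------------
3  | The Hobbit                
8  | The Fellowship of the Ring
9  | The Silmarillion          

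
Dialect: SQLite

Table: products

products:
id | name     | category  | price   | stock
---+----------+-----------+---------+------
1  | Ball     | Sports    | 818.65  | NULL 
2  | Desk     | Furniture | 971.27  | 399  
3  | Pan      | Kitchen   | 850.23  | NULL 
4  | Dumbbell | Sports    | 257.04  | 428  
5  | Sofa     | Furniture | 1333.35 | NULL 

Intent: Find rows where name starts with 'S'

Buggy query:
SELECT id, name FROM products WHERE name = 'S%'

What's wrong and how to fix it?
Bug: '=' compares the literal string including the % character; pattern matching needs LIKE

Fix: Use LIKE for wildcard pattern matching

Corrected query:
SELECT id, name FROM products WHERE name LIKE 'S%'

Result:
id | name
---+-----
5  | Sofa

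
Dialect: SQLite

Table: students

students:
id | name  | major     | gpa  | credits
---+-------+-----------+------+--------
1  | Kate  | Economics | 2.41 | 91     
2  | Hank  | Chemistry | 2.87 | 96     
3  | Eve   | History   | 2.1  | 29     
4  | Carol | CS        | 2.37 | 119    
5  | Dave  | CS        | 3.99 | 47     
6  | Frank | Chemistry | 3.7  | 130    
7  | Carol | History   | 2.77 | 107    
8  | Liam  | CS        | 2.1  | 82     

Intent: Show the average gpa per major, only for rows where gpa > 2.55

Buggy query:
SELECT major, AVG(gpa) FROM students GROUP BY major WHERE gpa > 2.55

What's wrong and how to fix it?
Bug: WHERE cannot follow GROUP BY

Fix: Move the WHERE clause before GROUP BY

Corrected query:
SELECT major, AVG(gpa) FROM students WHERE gpa > 2.55 GROUP BY major

Result:
major     | AVG(gpa)
----------+---------
CS        | 3.99    
Chemistry | 3.285   
History   | 2.77    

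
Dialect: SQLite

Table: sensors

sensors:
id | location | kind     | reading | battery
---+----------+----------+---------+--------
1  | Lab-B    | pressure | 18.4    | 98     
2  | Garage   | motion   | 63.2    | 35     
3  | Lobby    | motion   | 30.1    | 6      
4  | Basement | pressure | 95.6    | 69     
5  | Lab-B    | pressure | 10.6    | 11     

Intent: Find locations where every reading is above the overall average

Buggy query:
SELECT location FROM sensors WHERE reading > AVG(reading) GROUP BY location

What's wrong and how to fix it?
Bug: WHERE evaluates per row before aggregation, so AVG() is unavailable

Fix: Compute the overall average in a scalar subquery and compare each group's MIN against it in HAVING

Corrected query:
SELECT location FROM sensors GROUP BY location HAVING MIN(reading) > (SELECT AVG(reading) FROM sensors)

Result:
location
--------
Basement
Garage  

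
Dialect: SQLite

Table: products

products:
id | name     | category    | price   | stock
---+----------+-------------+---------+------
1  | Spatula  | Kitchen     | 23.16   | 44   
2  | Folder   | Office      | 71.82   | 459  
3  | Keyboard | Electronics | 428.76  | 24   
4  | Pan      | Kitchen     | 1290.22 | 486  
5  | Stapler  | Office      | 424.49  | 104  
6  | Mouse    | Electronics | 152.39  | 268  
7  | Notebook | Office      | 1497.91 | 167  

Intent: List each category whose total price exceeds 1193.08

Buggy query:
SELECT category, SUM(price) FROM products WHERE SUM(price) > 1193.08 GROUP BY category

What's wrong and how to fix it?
Bug: WHERE runs before GROUP BY, so aggregates aren't available there

Fix: Move the aggregate condition to a HAVING clause

Corrected query:
SELECT category, SUM(price) FROM products GROUP BY category HAVING SUM(price) > 1193.08

Result:
category | SUM(price)
---------+-----------
Kitchen  | 1313.38   
Office   | 1994.22   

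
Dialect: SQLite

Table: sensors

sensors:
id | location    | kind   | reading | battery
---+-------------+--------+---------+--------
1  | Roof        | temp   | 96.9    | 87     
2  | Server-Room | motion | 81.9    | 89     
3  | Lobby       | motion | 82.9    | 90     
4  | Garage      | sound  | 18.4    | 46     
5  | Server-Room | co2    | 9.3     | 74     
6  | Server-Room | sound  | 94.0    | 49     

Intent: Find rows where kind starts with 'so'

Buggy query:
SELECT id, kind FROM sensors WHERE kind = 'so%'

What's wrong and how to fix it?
Bug: Wildcards only work with LIKE; '=' treats '%' as a literal character

Fix: Use LIKE for wildcard pattern matching

Corrected query:
SELECT id, kind FROM sensors WHERE kind LIKE 'so%'

Result:
id | kind 
---+------
4  | sound
6  | sound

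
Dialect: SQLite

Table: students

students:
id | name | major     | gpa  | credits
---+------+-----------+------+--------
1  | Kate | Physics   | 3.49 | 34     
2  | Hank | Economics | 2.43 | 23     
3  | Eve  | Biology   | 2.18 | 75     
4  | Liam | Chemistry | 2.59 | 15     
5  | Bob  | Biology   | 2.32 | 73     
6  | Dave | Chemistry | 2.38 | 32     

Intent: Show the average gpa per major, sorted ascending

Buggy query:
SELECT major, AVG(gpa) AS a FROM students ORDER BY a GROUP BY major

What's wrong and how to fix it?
Bug: ORDER BY appears before GROUP BY; SQL clause order requires GROUP BY first

Fix: Reorder: SELECT … FROM … GROUP BY … ORDER BY …

Corrected query:
SELECT major, AVG(gpa) AS a FROM students GROUP BY major ORDER BY a

Result:
major     | a    
----------+------
Biology   | 2.25 
Economics | 2.43 
Chemistry | 2.485
Physics   | 3.49 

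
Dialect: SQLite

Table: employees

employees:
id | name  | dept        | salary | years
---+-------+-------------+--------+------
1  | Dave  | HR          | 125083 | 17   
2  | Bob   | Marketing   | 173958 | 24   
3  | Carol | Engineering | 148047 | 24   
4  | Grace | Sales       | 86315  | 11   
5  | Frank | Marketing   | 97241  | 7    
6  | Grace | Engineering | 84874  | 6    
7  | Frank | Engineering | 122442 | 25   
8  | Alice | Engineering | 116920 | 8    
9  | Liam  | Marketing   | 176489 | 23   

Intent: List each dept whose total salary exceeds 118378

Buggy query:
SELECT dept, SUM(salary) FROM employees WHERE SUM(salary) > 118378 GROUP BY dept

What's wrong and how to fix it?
Bug: WHERE runs before GROUP BY, so aggregates aren't available there

Fix: Use HAVING (which filters groups after aggregation) instead of WHERE

Corrected query:
SELECT dept, SUM(salary) FROM employees GROUP BY dept HAVING SUM(salary) > 118378

Result:
dept        | SUM(salary)
------------+------------
Engineering | 472283     
HR          | 125083     
Marketing   | 447688     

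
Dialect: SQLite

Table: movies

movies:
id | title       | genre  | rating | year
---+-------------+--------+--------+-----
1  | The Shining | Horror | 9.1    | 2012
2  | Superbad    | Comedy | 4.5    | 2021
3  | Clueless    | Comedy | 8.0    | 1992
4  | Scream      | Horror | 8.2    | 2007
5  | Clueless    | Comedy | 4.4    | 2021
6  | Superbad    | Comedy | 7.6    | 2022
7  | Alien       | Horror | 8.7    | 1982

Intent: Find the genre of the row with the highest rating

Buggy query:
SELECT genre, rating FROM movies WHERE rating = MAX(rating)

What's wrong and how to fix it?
Bug: MAX(rating) is an aggregate and cannot be used directly in WHERE

Fix: Wrap MAX in a scalar subquery so WHERE compares against a single value

Corrected query:
SELECT genre, rating FROM movies WHERE rating = (SELECT MAX(rating) FROM movies)

Result:
genre  | rating
-------+-------
Horror | 9.1   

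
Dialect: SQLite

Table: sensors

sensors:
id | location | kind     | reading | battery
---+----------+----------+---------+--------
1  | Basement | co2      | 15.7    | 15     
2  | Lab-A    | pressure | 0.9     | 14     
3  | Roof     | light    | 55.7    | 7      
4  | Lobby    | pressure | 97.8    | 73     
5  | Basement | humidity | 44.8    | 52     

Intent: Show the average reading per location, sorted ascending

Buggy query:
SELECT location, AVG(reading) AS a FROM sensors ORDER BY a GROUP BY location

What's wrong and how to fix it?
Bug: GROUP BY must precede ORDER BY

Fix: Reorder: SELECT … FROM … GROUP BY … ORDER BY …

Corrected query:
SELECT location, AVG(reading) AS a FROM sensors GROUP BY location ORDER BY a

Result:
location | a    
---------+------
Lab-A    | 0.9  
Basement | 30.25
Roof     | 55.7 
Lobby    | 97.8 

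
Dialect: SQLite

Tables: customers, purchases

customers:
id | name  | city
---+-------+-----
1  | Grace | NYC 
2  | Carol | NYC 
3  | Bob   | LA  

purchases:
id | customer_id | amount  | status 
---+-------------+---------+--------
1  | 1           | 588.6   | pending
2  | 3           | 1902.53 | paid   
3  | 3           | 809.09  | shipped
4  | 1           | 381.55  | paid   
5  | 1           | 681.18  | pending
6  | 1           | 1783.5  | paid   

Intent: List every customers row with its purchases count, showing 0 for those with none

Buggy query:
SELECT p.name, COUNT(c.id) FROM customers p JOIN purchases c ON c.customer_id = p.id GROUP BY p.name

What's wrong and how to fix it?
Bug: An inner join excludes parents with zero children

Fix: Switch to LEFT JOIN to retain unmatched parent rows

Corrected query:
SELECT p.name, COUNT(c.id) FROM customers p LEFT JOIN purchases c ON c.customer_id = p.id GROUP BY p.name

Result:
name  | COUNT(c.id)
------+------------
Bob   | 2          
Carol | 0          
Grace | 4          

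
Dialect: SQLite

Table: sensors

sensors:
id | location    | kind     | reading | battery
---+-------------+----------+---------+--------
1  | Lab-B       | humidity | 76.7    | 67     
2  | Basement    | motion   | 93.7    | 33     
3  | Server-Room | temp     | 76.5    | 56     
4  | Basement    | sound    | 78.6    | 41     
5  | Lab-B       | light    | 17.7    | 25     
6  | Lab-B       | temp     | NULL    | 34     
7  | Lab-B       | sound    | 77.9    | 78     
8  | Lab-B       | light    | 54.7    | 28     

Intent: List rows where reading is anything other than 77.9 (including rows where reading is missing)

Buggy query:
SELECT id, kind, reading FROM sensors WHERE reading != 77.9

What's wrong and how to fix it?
Bug: 'reading != 77.9' is unknown when reading is NULL, so NULL rows are silently excluded

Fix: Add an explicit OR reading IS NULL to include the missing-value rows

Corrected query:
SELECT id, kind, reading FROM sensors WHERE reading != 77.9 OR reading IS NULL

Result:
id | kind     | reading
---+----------+--------
1  | humidity | 76.7   
2  | motion   | 93.7   
3  | temp     | 76.5   
4  | sound    | 78.6   
5  | light    | 17.7   
6  | temp     | NULL   
8  | light    | 54.7   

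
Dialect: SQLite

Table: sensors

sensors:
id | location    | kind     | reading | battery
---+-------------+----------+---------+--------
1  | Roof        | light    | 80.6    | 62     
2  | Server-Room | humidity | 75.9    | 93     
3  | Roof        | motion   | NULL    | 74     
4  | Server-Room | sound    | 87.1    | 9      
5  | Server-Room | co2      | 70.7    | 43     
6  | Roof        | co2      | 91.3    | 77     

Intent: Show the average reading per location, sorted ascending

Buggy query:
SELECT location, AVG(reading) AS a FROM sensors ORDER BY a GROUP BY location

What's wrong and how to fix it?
Bug: GROUP BY must precede ORDER BY

Fix: Move ORDER BY to the end, after GROUP BY

Corrected query:
SELECT location, AVG(reading) AS a FROM sensors GROUP BY location ORDER BY a

Result:
location    | a    
------------+------
Server-Room | 77.9 
Roof        | 85.95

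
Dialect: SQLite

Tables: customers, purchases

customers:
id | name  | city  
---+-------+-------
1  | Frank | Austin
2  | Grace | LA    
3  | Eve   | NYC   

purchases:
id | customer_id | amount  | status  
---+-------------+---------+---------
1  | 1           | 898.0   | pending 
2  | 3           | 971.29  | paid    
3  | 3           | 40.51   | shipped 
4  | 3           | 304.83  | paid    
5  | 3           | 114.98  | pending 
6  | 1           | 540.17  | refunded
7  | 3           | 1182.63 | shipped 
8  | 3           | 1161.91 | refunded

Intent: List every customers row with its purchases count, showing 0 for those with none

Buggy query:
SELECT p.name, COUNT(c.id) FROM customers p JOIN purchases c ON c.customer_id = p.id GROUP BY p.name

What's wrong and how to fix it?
Bug: An inner join excludes parents with zero children

Fix: Use LEFT JOIN so parents without children still appear (COUNT(c.id) gives 0)

Corrected query:
SELECT p.name, COUNT(c.id) FROM customers p LEFT JOIN purchases c ON c.customer_id = p.id GROUP BY p.name

Result:
name  | COUNT(c.id)
------+------------
Eve   | 6          
Frank | 2          
Grace | 0          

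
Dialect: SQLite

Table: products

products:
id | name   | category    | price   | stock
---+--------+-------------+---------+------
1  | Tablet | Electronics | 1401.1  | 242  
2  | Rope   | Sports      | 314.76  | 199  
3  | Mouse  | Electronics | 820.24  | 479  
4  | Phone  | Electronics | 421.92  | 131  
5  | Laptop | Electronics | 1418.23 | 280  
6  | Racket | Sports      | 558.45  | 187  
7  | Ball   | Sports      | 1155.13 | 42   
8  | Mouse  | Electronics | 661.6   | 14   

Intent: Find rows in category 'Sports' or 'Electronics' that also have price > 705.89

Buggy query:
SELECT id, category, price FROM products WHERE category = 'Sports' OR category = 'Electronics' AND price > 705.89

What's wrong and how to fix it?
Bug: Without parentheses, AND is evaluated before OR, so the price filter only applies to the 'Electronics' branch

Fix: Group the OR with parentheses (or use IN), then AND the threshold

Corrected query:
SELECT id, category, price FROM products WHERE (category = 'Sports' OR category = 'Electronics') AND price > 705.89

Result:
id | category    | price  
---+-------------+--------
1  | Electronics | 1401.1 
3  | Electronics | 820.24 
5  | Electronics | 1418.23
7  | Sports      | 1155.13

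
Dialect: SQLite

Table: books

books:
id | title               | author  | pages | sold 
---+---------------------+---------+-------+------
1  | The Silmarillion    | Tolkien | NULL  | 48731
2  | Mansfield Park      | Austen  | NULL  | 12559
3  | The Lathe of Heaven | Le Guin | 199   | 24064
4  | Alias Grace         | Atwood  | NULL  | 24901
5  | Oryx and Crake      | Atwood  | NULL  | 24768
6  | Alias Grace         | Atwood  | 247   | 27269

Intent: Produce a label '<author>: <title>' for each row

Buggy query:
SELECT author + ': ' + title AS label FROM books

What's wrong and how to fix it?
Bug: SQLite uses || for string concatenation; + coerces text to numbers (yielding 0)

Fix: Use the || operator for string concatenation

Corrected query:
SELECT author || ': ' || title AS label FROM books

Result:
label                       
----------------------------
Tolkien: The Silmarillion   
Austen: Mansfield Park      
Le Guin: The Lathe of Heaven
Atwood: Alias Grace         
Atwood: Oryx and Crake      
Atwood: Alias Grace         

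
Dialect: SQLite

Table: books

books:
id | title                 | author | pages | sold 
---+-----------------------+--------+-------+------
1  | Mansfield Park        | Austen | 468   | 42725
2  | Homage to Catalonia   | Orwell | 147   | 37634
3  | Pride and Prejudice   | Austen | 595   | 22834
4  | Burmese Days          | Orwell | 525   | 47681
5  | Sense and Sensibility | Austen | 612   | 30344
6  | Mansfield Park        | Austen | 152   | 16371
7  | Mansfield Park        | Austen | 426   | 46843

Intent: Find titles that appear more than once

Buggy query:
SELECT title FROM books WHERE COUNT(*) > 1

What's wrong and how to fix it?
Bug: COUNT(*) is an aggregate and cannot be used in WHERE

Fix: GROUP BY title, then filter groups with HAVING COUNT(*) > 1

Corrected query:
SELECT title FROM books GROUP BY title HAVING COUNT(*) > 1

Result:
title         
--------------
Mansfield Park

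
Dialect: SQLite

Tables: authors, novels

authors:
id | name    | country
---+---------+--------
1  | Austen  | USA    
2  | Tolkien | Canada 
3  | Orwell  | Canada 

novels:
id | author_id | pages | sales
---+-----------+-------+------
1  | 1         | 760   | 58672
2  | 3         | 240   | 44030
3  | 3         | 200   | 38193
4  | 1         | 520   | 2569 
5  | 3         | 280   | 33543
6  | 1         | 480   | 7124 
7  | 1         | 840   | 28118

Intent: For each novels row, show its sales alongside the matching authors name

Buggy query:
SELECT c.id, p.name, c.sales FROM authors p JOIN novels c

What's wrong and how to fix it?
Bug: JOIN with no ON clause produces a cartesian product; every novels row pairs with every authors row

Fix: Specify the join condition linking the foreign key to the parent id

Corrected query:
SELECT c.id, p.name, c.sales FROM authors p JOIN novels c ON c.author_id = p.id

Result:
id | name   | sales
---+--------+------
1  | Austen | 58672
2  | Orwell | 44030
3  | Orwell | 38193
4  | Austen | 2569 
5  | Orwell | 33543
6  | Austen | 7124 
7  | Austen | 28118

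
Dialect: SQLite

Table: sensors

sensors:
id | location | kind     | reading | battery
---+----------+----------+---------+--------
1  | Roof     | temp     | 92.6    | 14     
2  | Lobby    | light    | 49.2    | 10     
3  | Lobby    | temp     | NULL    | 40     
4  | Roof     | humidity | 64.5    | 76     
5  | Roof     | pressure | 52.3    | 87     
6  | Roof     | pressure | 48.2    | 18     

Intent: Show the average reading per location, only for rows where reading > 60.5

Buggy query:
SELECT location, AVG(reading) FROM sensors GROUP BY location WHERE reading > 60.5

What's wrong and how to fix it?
Bug: Row-level WHERE must come before GROUP BY in the clause order

Fix: Place WHERE between FROM and GROUP BY

Corrected query:
SELECT location, AVG(reading) FROM sensors WHERE reading > 60.5 GROUP BY location

Result:
location | AVG(reading)
---------+-------------
Roof     | 78.55       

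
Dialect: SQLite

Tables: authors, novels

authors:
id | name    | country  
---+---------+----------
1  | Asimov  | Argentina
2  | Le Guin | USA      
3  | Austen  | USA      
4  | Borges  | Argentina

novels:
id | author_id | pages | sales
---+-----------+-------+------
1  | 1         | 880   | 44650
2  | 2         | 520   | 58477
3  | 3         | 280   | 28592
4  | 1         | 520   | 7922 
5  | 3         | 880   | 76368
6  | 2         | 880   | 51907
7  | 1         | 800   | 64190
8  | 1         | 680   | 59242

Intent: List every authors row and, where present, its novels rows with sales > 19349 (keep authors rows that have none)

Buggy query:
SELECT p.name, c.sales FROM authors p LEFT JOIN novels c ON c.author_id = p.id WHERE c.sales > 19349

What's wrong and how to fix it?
Bug: A WHERE condition on the right-hand table after LEFT JOIN drops unmatched parents

Fix: Move the right-table condition into the ON clause so unmatched parents are kept

Corrected query:
SELECT p.name, c.sales FROM authors p LEFT JOIN novels c ON c.author_id = p.id AND c.sales > 19349

Result:
name    | sales
--------+------
Asimov  | 44650
Asimov  | 59242
Asimov  | 64190
Le Guin | 51907
Le Guin | 58477
Austen  | 28592
Austen  | 76368
Borges  | NULL 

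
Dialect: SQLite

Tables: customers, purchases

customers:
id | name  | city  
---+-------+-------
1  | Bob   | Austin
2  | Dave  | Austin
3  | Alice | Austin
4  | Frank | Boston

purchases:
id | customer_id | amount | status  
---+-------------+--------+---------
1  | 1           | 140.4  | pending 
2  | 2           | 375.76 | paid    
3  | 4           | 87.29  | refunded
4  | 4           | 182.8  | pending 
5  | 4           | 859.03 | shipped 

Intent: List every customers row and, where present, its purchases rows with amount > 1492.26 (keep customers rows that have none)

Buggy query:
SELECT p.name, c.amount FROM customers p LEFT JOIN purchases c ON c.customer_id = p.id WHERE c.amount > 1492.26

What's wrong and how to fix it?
Bug: A WHERE condition on the right-hand table after LEFT JOIN drops unmatched parents

Fix: Move the right-table condition into the ON clause so unmatched parents are kept

Corrected query:
SELECT p.name, c.amount FROM customers p LEFT JOIN purchases c ON c.customer_id = p.id AND c.amount > 1492.26

Result:
name  | amount
------+-------
Bob   | NULL  
Dave  | NULL  
Alice | NULL  
Frank | NULL  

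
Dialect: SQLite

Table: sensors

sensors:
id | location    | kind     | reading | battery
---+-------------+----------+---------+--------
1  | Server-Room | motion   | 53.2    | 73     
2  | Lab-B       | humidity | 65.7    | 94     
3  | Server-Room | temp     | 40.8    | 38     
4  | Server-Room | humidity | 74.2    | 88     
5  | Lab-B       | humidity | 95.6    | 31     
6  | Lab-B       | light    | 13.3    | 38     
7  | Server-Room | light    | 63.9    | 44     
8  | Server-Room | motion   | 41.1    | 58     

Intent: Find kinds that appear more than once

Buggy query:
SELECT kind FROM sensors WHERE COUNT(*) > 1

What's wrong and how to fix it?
Bug: WHERE can't reference COUNT(*); aggregates are computed after WHERE

Fix: GROUP BY kind, then filter groups with HAVING COUNT(*) > 1

Corrected query:
SELECT kind FROM sensors GROUP BY kind HAVING COUNT(*) > 1

Result:
kind    
--------
humidity
light   
motion  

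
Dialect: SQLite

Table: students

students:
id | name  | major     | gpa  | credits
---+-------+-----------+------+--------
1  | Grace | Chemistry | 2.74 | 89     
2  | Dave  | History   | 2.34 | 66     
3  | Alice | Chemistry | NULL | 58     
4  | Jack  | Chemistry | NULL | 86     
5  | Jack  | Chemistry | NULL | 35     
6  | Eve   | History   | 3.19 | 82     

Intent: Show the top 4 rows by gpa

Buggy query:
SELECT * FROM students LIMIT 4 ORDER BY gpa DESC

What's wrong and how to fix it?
Bug: ORDER BY cannot follow LIMIT; LIMIT is the final clause

Fix: Sort with ORDER BY, then apply LIMIT

Corrected query:
SELECT * FROM students ORDER BY gpa DESC LIMIT 4

Result:
id | name  | major     | gpa  | credits
---+-------+-----------+------+--------
6  | Eve   | History   | 3.19 | 82     
1  | Grace | Chemistry | 2.74 | 89     
2  | Dave  | History   | 2.34 | 66     
3  | Alice | Chemistry | NULL | 58     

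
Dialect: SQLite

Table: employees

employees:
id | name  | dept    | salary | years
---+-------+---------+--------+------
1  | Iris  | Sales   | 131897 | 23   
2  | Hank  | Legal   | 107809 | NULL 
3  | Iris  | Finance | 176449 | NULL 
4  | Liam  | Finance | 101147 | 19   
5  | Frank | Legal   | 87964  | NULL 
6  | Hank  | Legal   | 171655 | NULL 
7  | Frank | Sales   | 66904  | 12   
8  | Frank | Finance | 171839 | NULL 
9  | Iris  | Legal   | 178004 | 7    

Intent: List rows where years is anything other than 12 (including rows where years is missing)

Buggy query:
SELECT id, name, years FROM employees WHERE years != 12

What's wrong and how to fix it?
Bug: Inequality against NULL is unknown, not true; rows with NULL are dropped

Fix: Handle NULL separately with IS NULL alongside the inequality

Corrected query:
SELECT id, name, years FROM employees WHERE years != 12 OR years IS NULL

Result:
id | name  | years
---+-------+------
1  | Iris  | 23   
2  | Hank  | NULL 
3  | Iris  | NULL 
4  | Liam  | 19   
5  | Frank | NULL 
6  | Hank  | NULL 
8  | Frank | NULL 
9  | Iris  | 7    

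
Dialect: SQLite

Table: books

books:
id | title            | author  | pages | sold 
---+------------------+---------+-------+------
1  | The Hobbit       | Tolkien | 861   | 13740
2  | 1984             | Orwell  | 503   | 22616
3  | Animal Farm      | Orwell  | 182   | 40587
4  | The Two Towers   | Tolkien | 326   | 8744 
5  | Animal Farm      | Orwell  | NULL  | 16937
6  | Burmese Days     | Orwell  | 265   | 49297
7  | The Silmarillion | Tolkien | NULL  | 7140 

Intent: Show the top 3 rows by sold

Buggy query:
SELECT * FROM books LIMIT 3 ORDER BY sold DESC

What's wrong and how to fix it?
Bug: LIMIT must come after ORDER BY

Fix: Swap the clauses: ORDER BY first, then LIMIT

Corrected query:
SELECT * FROM books ORDER BY sold DESC LIMIT 3

Result:
id | title        | author | pages | sold 
---+--------------+--------+-------+------
6  | Burmese Days | Orwell | 265   | 49297
3  | Animal Farm  | Orwell | 182   | 40587
2  | 1984         | Orwell | 503   | 22616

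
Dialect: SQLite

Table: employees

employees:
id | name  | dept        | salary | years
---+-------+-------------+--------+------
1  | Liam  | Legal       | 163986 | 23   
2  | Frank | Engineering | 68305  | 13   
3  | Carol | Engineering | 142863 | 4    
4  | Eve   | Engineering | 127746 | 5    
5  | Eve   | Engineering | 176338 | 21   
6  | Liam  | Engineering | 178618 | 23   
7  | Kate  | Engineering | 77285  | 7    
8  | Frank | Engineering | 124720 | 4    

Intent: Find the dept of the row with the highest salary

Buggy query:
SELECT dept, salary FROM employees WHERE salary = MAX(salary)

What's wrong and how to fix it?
Bug: MAX(salary) is an aggregate and cannot be used directly in WHERE

Fix: Use a subquery: WHERE salary = (SELECT MAX(salary) FROM employees)

Corrected query:
SELECT dept, salary FROM employees WHERE salary = (SELECT MAX(salary) FROM employees)

Result:
dept        | salary
------------+-------
Engineering | 178618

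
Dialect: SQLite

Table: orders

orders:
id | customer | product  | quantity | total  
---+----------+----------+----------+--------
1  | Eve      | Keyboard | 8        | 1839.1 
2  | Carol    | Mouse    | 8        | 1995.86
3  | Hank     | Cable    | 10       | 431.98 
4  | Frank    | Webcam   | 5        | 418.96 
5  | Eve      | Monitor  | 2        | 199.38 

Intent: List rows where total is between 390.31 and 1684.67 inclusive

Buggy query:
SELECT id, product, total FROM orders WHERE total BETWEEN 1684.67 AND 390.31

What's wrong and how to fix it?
Bug: The bounds are reversed; BETWEEN a AND b requires a <= b to match anything

Fix: Swap the bounds so the smaller value comes first

Corrected query:
SELECT id, product, total FROM orders WHERE total BETWEEN 390.31 AND 1684.67

Result:
id | product | total 
---+---------+-------
3  | Cable   | 431.98
4  | Webcam  | 418.96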